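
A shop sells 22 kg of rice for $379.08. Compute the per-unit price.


Unit rate = total / quantity
= 379.08 / 22
= $17.23 per unit

$17.23 per unit


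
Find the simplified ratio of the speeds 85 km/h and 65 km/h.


Ratio = 85:65
GCD = 5
Simplified = 17:13
Time ratio (same distance) = 13:17
Speed ratio = 17:13

17:13


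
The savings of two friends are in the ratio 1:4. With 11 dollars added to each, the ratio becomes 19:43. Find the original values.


Let A = 1k, B = 4k.
(1k + 11) / (4k + 11) = 19/43
Cross-multiply: 43(1k + 11) = 19(4k + 11)
43k + 473 = 76k + 209
43k - 76k = 209 - 473
-33k = -264
k = -264/-33 = 8
A = 1×8 = 8, B = 4×8 = 32
= A = 8, B = 32

A = 8, B = 32


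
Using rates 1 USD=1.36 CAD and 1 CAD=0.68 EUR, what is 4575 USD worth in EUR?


Step 1: 4575 USD × 1.36 = 6222.00 CAD
Step 2: 6222.00 CAD × 0.68 = 4230.96 EUR
Implied rate USD→EUR = 1.36 × 0.68 = 0.9248
= 4230.96 EUR

4230.96 EUR


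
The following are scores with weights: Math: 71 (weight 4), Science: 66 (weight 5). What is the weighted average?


Numerator = 71×4 + 66×5
= 284 + 330
= 614
Total weight = 9
Weighted avg = 614/9
= 68.22

68.22


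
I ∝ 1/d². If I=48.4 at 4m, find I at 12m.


I₁d₁² = I₂d₂²
I₂ = I₁ × (d₁/d₂)²
= 48.4 × (4/12)²
= 48.4 × 16/144
= 774.4/144
≈ 5.3778

5.3778


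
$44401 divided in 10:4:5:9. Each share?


Total parts = 10 + 4 + 5 + 9 = 28
Part 1: 44401 × 10/28 = 15857.50
Part 2: 44401 × 4/28 = 6343.00
Part 3: 44401 × 5/28 = 7928.75
Part 4: 44401 × 9/28 = 14271.75
= Part 1: $15857.50, Part 2: $6343.00, Part 3: $7928.75, Part 4: $14271.75

Part 1: $15857.50, Part 2: $6343.00, Part 3: $7928.75, Part 4: $14271.75


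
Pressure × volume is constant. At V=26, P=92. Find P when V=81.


Inverse proportion: x × y = constant
k = 26 × 92 = 2392
y₂ = k / 81 = 2392 / 81
= 29.53

29.53


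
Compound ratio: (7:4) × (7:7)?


Compound ratio = (7×7) : (4×7)
= 49:28
GCD = 7
= 7:4

7:4


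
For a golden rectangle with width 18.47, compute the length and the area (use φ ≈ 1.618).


φ = (1 + √5) / 2 ≈ 1.618
Length = width × φ = 18.47 × 1.618 = 29.88446
≈ 29.88
Area = width × length = 18.47 × 29.88446 = 551.9659762 ≈ 551.97
= Length: 29.88, Area: 551.97

Length: 29.88, Area: 551.97


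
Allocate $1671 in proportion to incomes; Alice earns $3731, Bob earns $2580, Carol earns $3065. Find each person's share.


Total income = 3731 + 2580 + 3065 = $9376
Alice: $1671 × 3731/9376 = $664.94
Bob: $1671 × 2580/9376 = $459.81
Carol: $1671 × 3065/9376 = $546.25
= Alice: $664.94, Bob: $459.81, Carol: $546.25

Alice: $664.94, Bob: $459.81, Carol: $546.25


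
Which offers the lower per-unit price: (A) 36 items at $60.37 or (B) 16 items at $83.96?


Deal A: $60.37/36 = $1.6769/unit
Deal B: $83.96/16 = $5.2475/unit
A is cheaper per unit
= Deal A

Deal A


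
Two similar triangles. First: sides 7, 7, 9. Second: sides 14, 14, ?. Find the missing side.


Scale factor = 14/7 = 2
Missing side = 9 × 2
= 18.0

18.0


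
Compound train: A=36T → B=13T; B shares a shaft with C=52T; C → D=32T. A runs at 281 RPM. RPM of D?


Stage 1: RPM_B = RPM_A × t_A/t_B = 281 × 36/13 = 10116/13 ≈ 778.15
B and C share a shaft → RPM_C = RPM_B
Stage 2: RPM_D = RPM_C × t_C/t_D = RPM_A × (t_A×t_C)/(t_B×t_D)
Overall ratio = (36×52)/(13×32) = 1872/416
RPM_D = 281 × 1872/416 = 526032/416
= 1264.50 RPM

1264.50 RPM


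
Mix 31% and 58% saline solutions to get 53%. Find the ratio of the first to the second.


Let x parts of 31% mix with y parts of 58%.
31x + 58y = 53(x + y)
31x + 58y = 53x + 53y
x(31 - 53) = y(53 - 58)
x/y = (58 - 53)/(53 - 31) = 5/22
Simplify: 5:22
= 5:22

5:22


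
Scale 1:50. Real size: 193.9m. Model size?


Model size = real / scale
= 193.9 / 50
= 3.8780 m

3.8780 m


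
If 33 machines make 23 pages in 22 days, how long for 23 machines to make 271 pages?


Days ∝ work / workers, so d₂ = d₁ × (m₁/m₂) × (w₂/w₁)
Workers factor (inverse): 33/23 ≈ 1.4348
Work factor (direct): 271/23 ≈ 11.7826
d₂ = 22 × 33/23 × 271/23 = (22 × 33 × 271) / (23 × 23) = 196746/529
≈ 371.92 days

371.92 days


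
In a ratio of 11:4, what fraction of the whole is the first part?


Total parts = 11 + 4 = 15
First part: 11/15 = 11/15
= 11/15

11/15


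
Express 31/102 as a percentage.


Percentage = (part / whole) × 100
= (31 / 102) × 100
≈ 30.39%

30.39%


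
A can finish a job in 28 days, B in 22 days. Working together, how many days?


Rate of A = 1/28 per day
Rate of B = 1/22 per day
Combined rate = 1/28 + 1/22 = 50/616 ≈ 0.0812 per day
Days = 1 / combined rate = 616/50
= 12.32 days

12.32 days


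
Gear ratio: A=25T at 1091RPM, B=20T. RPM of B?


Gear ratio = 25:20 = 5:4
RPM_B = RPM_A × (teeth_A / teeth_B)
= 1091 × (25/20)
= 1363.8 RPM

1363.8 RPM


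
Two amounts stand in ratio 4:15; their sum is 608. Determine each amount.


Let A = 4k, B = 15k.
4k + 15k = 608
19k = 608 → k = 608/19 = 32
A = 4×32 = 128, B = 15×32 = 480
= A = 128, B = 480

A = 128, B = 480


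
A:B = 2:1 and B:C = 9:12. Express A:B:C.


Match B: multiply A:B by 9 → 18:9
Multiply B:C by 1 → 9:12
Combined: 18:9:12
GCD = 3
= 6:3:4

6:3:4


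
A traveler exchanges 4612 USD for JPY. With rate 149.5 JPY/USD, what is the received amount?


Amount × rate = 4612 × 149.5
= 689494.00 JPY

689494.00 JPY


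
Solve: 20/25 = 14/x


Cross multiply: 20 × x = 25 × 14
20x = 350
x = 350 / 20
= 17.50

17.50


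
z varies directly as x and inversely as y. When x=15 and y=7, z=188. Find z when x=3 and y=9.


z = k·x/y
Solve for k using the known point: k = z·y/x = 188×7/15 = 1316/15 ≈ 87.7333
Now evaluate at x=3, y=9:
z = k × 3 / 9 = (1316 × 3) / (15 × 9) = 3948/135
≈ 29.2444

29.2444


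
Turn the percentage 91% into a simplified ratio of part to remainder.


91% means 91 parts out of 100; remainder = 9
Part : remainder = 91:9
GCD = 1
= 91:9

91:9


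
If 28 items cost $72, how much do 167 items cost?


Direct proportion: y/x = constant
k = 72/28 ≈ 2.5714
y₂ = k × 167 = 72 × 167 / 28 = 12024/28
≈ 429.43

429.43


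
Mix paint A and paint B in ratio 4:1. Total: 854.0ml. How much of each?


Total parts = 4 + 1 = 5
paint A: 854.0 × 4/5 = 683.2ml
paint B: 854.0 × 1/5 = 170.8ml
= 683.2ml and 170.8ml

683.2ml and 170.8ml


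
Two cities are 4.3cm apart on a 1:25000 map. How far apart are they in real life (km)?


Real distance = map distance × scale
= 4.3cm × 25000
= 107500 cm = 1075.0 m
= 1.075 km

1.075 km


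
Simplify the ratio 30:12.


GCD(30, 12) = 6
30/6 : 12/6
= 5:2

5:2


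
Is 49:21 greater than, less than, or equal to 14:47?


49/21 = 2.3333
14/47 = 0.2979
2.3333 > 0.2979, so 49:21 is greater
= greater than

greater than


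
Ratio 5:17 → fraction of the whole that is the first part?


Total parts = 5 + 17 = 22
First part: 5/22 = 5/22
= 5/22

5/22


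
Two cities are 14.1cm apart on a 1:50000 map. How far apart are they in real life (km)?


Real distance = map distance × scale
= 14.1cm × 50000
= 705000 cm = 7050.0 m
= 7.050 km

7.050 km


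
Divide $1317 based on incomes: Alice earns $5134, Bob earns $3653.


Total income = 5134 + 3653 = $8787
Alice: $1317 × 5134/8787 = $769.49
Bob: $1317 × 3653/8787 = $547.51
= Alice: $769.49, Bob: $547.51

Alice: $769.49, Bob: $547.51


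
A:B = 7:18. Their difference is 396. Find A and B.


Let A = 7k, B = 18k.
18k - 7k = 396
11k = 396 → k = 396/11 = 36
A = 7×36 = 252, B = 18×36 = 648
= A = 252, B = 648

A = 252, B = 648


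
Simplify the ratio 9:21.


GCD(9, 21) = 3
9/3 : 21/3
= 3:7

3:7


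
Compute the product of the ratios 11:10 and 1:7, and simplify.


Compound ratio = (11×1) : (10×7)
= 11:70
GCD = 1
= 11:70

11:70


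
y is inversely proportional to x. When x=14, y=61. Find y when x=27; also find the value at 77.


Inverse proportion: x × y = constant
k = 14 × 61 = 854
At x=27: k/27 = 31.63
At x=77: k/77 = 11.09
= 31.63 and 11.09

31.63 and 11.09


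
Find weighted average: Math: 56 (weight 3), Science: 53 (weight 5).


Numerator = 56×3 + 53×5
= 168 + 265
= 433
Total weight = 8
Weighted avg = 433/8
= 54.13

54.13


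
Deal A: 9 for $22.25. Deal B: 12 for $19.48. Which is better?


Deal A: $22.25/9 = $2.4722/unit
Deal B: $19.48/12 = $1.6233/unit
B is cheaper per unit
= Deal B

Deal B


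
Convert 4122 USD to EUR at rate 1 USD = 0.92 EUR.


Amount × rate = 4122 × 0.92
= 3792.24 EUR

3792.24 EUR


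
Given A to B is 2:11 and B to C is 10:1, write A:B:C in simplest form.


Match B: multiply A:B by 10 → 20:110
Multiply B:C by 11 → 110:11
Combined: 20:110:11
GCD = 1
= 20:110:11

20:110:11


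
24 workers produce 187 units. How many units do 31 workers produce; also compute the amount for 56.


Direct proportion: y/x = constant
k = 187/24 ≈ 7.7917
y at x=31: k × 31 = 187 × 31 / 24 = 5797/24 ≈ 241.54
y at x=56: k × 56 = 187 × 56 / 24 = 10472/24 ≈ 436.33
= 241.54 and 436.33

241.54 and 436.33


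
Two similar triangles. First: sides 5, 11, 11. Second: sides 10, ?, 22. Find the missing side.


Scale factor = 10/5 = 2
Missing side = 11 × 2
= 22.0

22.0


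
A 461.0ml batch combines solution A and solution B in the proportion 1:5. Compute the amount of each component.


Total parts = 1 + 5 = 6
solution A: 461.0 × 1/6 = 76.8ml
solution B: 461.0 × 5/6 = 384.2ml
= 76.8ml and 384.2ml

76.8ml and 384.2ml


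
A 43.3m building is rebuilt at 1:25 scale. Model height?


Model size = real / scale
= 43.3 / 25
= 1.7320 m

1.7320 m


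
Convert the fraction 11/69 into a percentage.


Percentage = (part / whole) × 100
= (11 / 69) × 100
≈ 15.94%

15.94%


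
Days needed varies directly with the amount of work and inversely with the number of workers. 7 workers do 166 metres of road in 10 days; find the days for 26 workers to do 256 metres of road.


Days ∝ work / workers, so d₂ = d₁ × (m₁/m₂) × (w₂/w₁)
Workers factor (inverse): 7/26 ≈ 0.2692
Work factor (direct): 256/166 ≈ 1.5422
d₂ = 10 × 7/26 × 256/166 = (10 × 7 × 256) / (26 × 166) = 17920/4316
≈ 4.15 days

4.15 days


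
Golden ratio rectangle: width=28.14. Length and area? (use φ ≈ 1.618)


φ = (1 + √5) / 2 ≈ 1.618
Length = width × φ = 28.14 × 1.618 = 45.53052
≈ 45.53
Area = width × length = 28.14 × 45.53052 = 1281.2288328 ≈ 1281.23
= Length: 45.53, Area: 1281.23

Length: 45.53, Area: 1281.23


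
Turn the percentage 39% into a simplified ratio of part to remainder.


39% means 39 parts out of 100; remainder = 61
Part : remainder = 39:61
GCD = 1
= 39:61

39:61


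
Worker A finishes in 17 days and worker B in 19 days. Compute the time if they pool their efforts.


Rate of A = 1/17 per day
Rate of B = 1/19 per day
Combined rate = 1/17 + 1/19 = 36/323 ≈ 0.1115 per day
Days = 1 / combined rate = 323/36
≈ 8.97 days

8.97 days


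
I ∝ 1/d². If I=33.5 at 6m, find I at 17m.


I₁d₁² = I₂d₂²
I₂ = I₁ × (d₁/d₂)²
= 33.5 × (6/17)²
= 33.5 × 36/289
= 1206/289
≈ 4.1730

4.1730


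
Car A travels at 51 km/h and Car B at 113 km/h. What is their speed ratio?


Ratio = 51:113
GCD = 1
Simplified = 51:113
Time ratio (same distance) = 113:51
Speed ratio = 51:113

51:113


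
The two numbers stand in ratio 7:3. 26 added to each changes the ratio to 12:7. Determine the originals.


Let A = 7k, B = 3k.
(7k + 26) / (3k + 26) = 12/7
Cross-multiply: 7(7k + 26) = 12(3k + 26)
49k + 182 = 36k + 312
49k - 36k = 312 - 182
13k = 130
k = 130/13 = 10
A = 7×10 = 70, B = 3×10 = 30
= A = 70, B = 30

A = 70, B = 30


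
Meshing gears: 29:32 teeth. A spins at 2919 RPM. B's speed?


Gear ratio = 29:32 = 29:32
RPM_B = RPM_A × (teeth_A / teeth_B)
= 2919 × (29/32)
= 2645.3 RPM

2645.3 RPM


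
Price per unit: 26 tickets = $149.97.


Unit rate = total / quantity
= 149.97 / 26
= $5.77 per unit

$5.77 per unit


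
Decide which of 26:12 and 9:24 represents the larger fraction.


26/12 = 2.1667
9/24 = 0.3750
2.1667 > 0.3750, so 26:12 is greater
= 26:12

26:12


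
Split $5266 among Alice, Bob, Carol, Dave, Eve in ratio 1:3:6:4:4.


Total parts = 1 + 3 + 6 + 4 + 4 = 18
Alice: 5266 × 1/18 = 292.56
Bob: 5266 × 3/18 = 877.67
Carol: 5266 × 6/18 = 1755.33
Dave: 5266 × 4/18 = 1170.22
Eve: 5266 × 4/18 = 1170.22
= Alice: $292.56, Bob: $877.67, Carol: $1755.33, Dave: $1170.22, Eve: $1170.22

Alice: $292.56, Bob: $877.67, Carol: $1755.33, Dave: $1170.22, Eve: $1170.22


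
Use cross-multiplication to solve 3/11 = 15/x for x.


Cross multiply: 3 × x = 11 × 15
3x = 165
x = 165 / 3
= 55.00

55.00


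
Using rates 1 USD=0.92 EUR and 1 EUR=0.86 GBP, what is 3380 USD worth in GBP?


Step 1: 3380 USD × 0.92 = 3109.60 EUR
Step 2: 3109.60 EUR × 0.86 = 2674.26 GBP
Implied rate USD→GBP = 0.92 × 0.86 = 0.7912
= 2674.26 GBP

2674.26 GBP


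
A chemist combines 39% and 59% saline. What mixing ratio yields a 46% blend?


Let x parts of 39% mix with y parts of 59%.
39x + 59y = 46(x + y)
39x + 59y = 46x + 46y
x(39 - 46) = y(46 - 59)
x/y = (59 - 46)/(46 - 39) = 13/7
Simplify: 13:7
= 13:7

13:7


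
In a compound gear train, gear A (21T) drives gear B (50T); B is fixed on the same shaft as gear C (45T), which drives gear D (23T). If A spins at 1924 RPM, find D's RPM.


Stage 1: RPM_B = RPM_A × t_A/t_B = 1924 × 21/50 = 40404/50 = 808.08
B and C share a shaft → RPM_C = RPM_B
Stage 2: RPM_D = RPM_C × t_C/t_D = RPM_A × (t_A×t_C)/(t_B×t_D)
Overall ratio = (21×45)/(50×23) = 945/1150
RPM_D = 1924 × 945/1150 = 1818180/1150
≈ 1581.03 RPM

1581.03 RPM


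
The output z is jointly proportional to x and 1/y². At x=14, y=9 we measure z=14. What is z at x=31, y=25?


z = k·x/y²
Solve for k using the known point: k = z·y²/x = 14×81/14 = 1134/14 = 81.0000
Now evaluate at x=31, y=25:
z = k × 31 / 625 = (1134 × 31) / (14 × 625) = 35154/8750
= 4.0176

4.0176


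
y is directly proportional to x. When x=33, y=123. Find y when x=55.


Direct proportion: y/x = constant
k = 123/33 ≈ 3.7273
y₂ = k × 55 = 123 × 55 / 33 = 6765/33
= 205.00

205.00


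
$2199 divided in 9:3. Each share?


Total parts = 9 + 3 = 12
Part 1: 2199 × 9/12 = 1649.25
Part 2: 2199 × 3/12 = 549.75
= Part 1: $1649.25, Part 2: $549.75

Part 1: $1649.25, Part 2: $549.75


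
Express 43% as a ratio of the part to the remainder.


43% means 43 parts out of 100; remainder = 57
Part : remainder = 43:57
GCD = 1
= 43:57

43:57


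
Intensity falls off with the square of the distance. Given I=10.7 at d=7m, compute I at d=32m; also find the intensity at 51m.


I₁d₁² = I₂d₂²
I at 32m = 10.7 × (7/32)² = 10.7 × 49/1024 = 524.3/1024 ≈ 0.5120
I at 51m = 10.7 × (7/51)² = 10.7 × 49/2601 = 524.3/2601 ≈ 0.2016
= 0.5120 and 0.2016

0.5120 and 0.2016


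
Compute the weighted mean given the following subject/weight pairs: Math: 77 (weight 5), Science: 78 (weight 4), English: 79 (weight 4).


Numerator = 77×5 + 78×4 + 79×4
= 385 + 312 + 316
= 1013
Total weight = 13
Weighted avg = 1013/13
= 77.92

77.92


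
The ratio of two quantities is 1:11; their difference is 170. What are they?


Let A = 1k, B = 11k.
11k - 1k = 170
10k = 170 → k = 170/10 = 17
A = 1×17 = 17, B = 11×17 = 187
= A = 17, B = 187

A = 17, B = 187


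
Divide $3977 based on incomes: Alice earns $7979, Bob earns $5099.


Total income = 7979 + 5099 = $13078
Alice: $3977 × 7979/13078 = $2426.40
Bob: $3977 × 5099/13078 = $1550.60
= Alice: $2426.40, Bob: $1550.60

Alice: $2426.40, Bob: $1550.60


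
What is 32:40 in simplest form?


GCD(32, 40) = 8
32/8 : 40/8
= 4:5

4:5


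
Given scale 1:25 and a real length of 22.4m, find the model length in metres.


Model size = real / scale
= 22.4 / 25
= 0.8960 m

0.8960 m


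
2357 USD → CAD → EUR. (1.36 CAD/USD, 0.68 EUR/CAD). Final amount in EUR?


Step 1: 2357 USD × 1.36 = 3205.52 CAD
Step 2: 3205.52 CAD × 0.68 = 2179.75 EUR
Implied rate USD→EUR = 1.36 × 0.68 = 0.9248
= 2179.75 EUR

2179.75 EUR


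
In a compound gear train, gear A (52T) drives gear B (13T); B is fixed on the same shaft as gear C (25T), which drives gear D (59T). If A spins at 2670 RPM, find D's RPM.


Stage 1: RPM_B = RPM_A × t_A/t_B = 2670 × 52/13 = 138840/13 = 10680.00
B and C share a shaft → RPM_C = RPM_B
Stage 2: RPM_D = RPM_C × t_C/t_D = RPM_A × (t_A×t_C)/(t_B×t_D)
Overall ratio = (52×25)/(13×59) = 1300/767
RPM_D = 2670 × 1300/767 = 3471000/767
≈ 4525.42 RPM

4525.42 RPM


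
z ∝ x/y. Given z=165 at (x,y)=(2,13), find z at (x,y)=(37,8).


z = k·x/y
Solve for k using the known point: k = z·y/x = 165×13/2 = 2145/2 = 1072.5000
Now evaluate at x=37, y=8:
z = k × 37 / 8 = (2145 × 37) / (2 × 8) = 79365/16
= 4960.3125

4960.3125


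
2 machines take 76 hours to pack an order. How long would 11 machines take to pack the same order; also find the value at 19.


Inverse proportion: x × y = constant
k = 2 × 76 = 152
At x=11: k/11 = 13.82
At x=19: k/19 = 8.00
= 13.82 and 8.00

13.82 and 8.00


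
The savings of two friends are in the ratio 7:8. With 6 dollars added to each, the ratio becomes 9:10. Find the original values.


Let A = 7k, B = 8k.
(7k + 6) / (8k + 6) = 9/10
Cross-multiply: 10(7k + 6) = 9(8k + 6)
70k + 60 = 72k + 54
70k - 72k = 54 - 60
-2k = -6
k = -6/-2 = 3
A = 7×3 = 21, B = 8×3 = 24
= A = 21, B = 24

A = 21, B = 24


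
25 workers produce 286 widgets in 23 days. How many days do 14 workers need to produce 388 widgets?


Days ∝ work / workers, so d₂ = d₁ × (m₁/m₂) × (w₂/w₁)
Workers factor (inverse): 25/14 ≈ 1.7857
Work factor (direct): 388/286 ≈ 1.3566
d₂ = 23 × 25/14 × 388/286 = (23 × 25 × 388) / (14 × 286) = 223100/4004
≈ 55.72 days

55.72 days


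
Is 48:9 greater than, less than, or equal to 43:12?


48/9 = 5.3333
43/12 = 3.5833
5.3333 > 3.5833, so 48:9 is greater
= greater than

greater than


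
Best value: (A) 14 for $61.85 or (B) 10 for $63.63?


Deal A: $61.85/14 = $4.4179/unit
Deal B: $63.63/10 = $6.3630/unit
A is cheaper per unit
= Deal A

Deal A


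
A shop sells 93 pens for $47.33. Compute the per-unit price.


Unit rate = total / quantity
= 47.33 / 93
= $0.51 per unit

$0.51 per unit


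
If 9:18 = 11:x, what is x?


Cross multiply: 9 × x = 18 × 11
9x = 198
x = 198 / 9
= 22.00

22.00


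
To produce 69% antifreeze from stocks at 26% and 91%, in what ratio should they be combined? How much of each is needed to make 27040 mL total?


Let x parts of 26% mix with y parts of 91%.
26x + 91y = 69(x + y)
26x + 91y = 69x + 69y
x(26 - 69) = y(69 - 91)
x/y = (91 - 69)/(69 - 26) = 22/43
Simplify: 22:43
Total parts = 65; one part = 27040/65 = 416.00 mL
26% solution: 22×416.00 = 9152.00 mL
91% solution: 43×416.00 = 17888.00 mL
= ratio 22:43; 9152.00 mL and 17888.00 mL

ratio 22:43; 9152.00 mL and 17888.00 mL


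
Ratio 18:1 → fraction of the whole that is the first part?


Total parts = 18 + 1 = 19
First part: 18/19 = 18/19
= 18/19

18/19


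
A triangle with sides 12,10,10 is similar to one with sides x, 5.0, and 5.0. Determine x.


Scale factor = 5.0/10 = 0.5
Missing side = 12 × 0.5
= 6.0

6.0


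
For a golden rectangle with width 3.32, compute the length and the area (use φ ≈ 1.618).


φ = (1 + √5) / 2 ≈ 1.618
Length = width × φ = 3.32 × 1.618 = 5.37176
≈ 5.37
Area = width × length = 3.32 × 5.37176 = 17.8342432 ≈ 17.83
= Length: 5.37, Area: 17.83

Length: 5.37, Area: 17.83


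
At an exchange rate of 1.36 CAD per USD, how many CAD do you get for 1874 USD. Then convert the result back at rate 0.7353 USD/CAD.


Amount × rate = 1874 × 1.36 = 2548.64 CAD
Round-trip: 2548.64 × 0.7353 = 1874.01 USD
= 2548.64 CAD, then 1874.01 USD

2548.64 CAD, then 1874.01 USD


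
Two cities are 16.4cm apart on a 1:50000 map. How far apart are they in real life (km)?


Real distance = map distance × scale
= 16.4cm × 50000
= 820000 cm = 8200.0 m
= 8.200 km

8.200 km


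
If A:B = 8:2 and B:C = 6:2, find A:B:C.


Match B: multiply A:B by 6 → 48:12
Multiply B:C by 2 → 12:4
Combined: 48:12:4
GCD = 4
= 12:3:1

12:3:1


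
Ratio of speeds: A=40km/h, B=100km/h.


Ratio = 40:100
GCD = 20
Simplified = 2:5
Time ratio (same distance) = 5:2
Speed ratio = 2:5

2:5


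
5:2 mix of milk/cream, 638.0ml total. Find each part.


Total parts = 5 + 2 = 7
milk: 638.0 × 5/7 = 455.7ml
cream: 638.0 × 2/7 = 182.3ml
= 455.7ml and 182.3ml

455.7ml and 182.3ml


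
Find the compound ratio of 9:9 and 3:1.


Compound ratio = (9×3) : (9×1)
= 27:9
GCD = 9
= 3:1

3:1


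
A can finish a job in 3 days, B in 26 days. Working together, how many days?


Rate of A = 1/3 per day
Rate of B = 1/26 per day
Combined rate = 1/3 + 1/26 = 29/78 ≈ 0.3718 per day
Days = 1 / combined rate = 78/29
≈ 2.69 days

2.69 days


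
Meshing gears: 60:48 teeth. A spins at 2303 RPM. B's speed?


Gear ratio = 60:48 = 5:4
RPM_B = RPM_A × (teeth_A / teeth_B)
= 2303 × (60/48)
= 2878.8 RPM

2878.8 RPM


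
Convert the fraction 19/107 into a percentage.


Percentage = (part / whole) × 100
= (19 / 107) × 100
≈ 17.76%

17.76%


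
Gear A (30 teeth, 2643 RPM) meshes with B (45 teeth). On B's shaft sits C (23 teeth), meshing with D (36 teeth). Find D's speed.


Stage 1: RPM_B = RPM_A × t_A/t_B = 2643 × 30/45 = 79290/45 = 1762.00
B and C share a shaft → RPM_C = RPM_B
Stage 2: RPM_D = RPM_C × t_C/t_D = RPM_A × (t_A×t_C)/(t_B×t_D)
Overall ratio = (30×23)/(45×36) = 690/1620
RPM_D = 2643 × 690/1620 = 1823670/1620
≈ 1125.72 RPM

1125.72 RPM


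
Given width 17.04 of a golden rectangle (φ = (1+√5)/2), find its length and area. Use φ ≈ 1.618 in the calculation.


φ = (1 + √5) / 2 ≈ 1.618
Length = width × φ = 17.04 × 1.618 = 27.57072
≈ 27.57
Area = width × length = 17.04 × 27.57072 = 469.8050688 ≈ 469.81
= Length: 27.57, Area: 469.81

Length: 27.57, Area: 469.81


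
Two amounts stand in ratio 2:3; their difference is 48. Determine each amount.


Let A = 2k, B = 3k.
3k - 2k = 48
1k = 48 → k = 48/1 = 48
A = 2×48 = 96, B = 3×48 = 144
= A = 96, B = 144

A = 96, B = 144


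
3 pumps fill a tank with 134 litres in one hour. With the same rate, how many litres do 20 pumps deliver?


Direct proportion: y/x = constant
k = 134/3 ≈ 44.6667
y₂ = k × 20 = 134 × 20 / 3 = 2680/3
≈ 893.33

893.33


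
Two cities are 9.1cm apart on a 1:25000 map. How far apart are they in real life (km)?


Real distance = map distance × scale
= 9.1cm × 25000
= 227500 cm = 2275.0 m
= 2.275 km

2.275 km


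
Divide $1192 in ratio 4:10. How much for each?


Total parts = 4 + 10 = 14
Part 1: 1192 × 4/14 = 340.57
Part 2: 1192 × 10/14 = 851.43
= Part 1: $340.57, Part 2: $851.43

Part 1: $340.57, Part 2: $851.43


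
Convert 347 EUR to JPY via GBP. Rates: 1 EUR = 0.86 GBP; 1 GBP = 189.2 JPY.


Step 1: 347 EUR × 0.86 = 298.42 GBP
Step 2: 298.42 GBP × 189.2 = 56461.06 JPY
Implied rate EUR→JPY = 0.86 × 189.2 = 162.7120
= 56461.06 JPY

56461.06 JPY


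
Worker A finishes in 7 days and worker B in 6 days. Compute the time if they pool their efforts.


Rate of A = 1/7 per day
Rate of B = 1/6 per day
Combined rate = 1/7 + 1/6 = 13/42 ≈ 0.3095 per day
Days = 1 / combined rate = 42/13
≈ 3.23 days

3.23 days


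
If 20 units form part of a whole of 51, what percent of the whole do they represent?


Percentage = (part / whole) × 100
= (20 / 51) × 100
≈ 39.22%

39.22%


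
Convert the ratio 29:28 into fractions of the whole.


Total parts = 29 + 28 = 57
First part: 29/57 = 29/57
Second part: 28/57 = 28/57
= 29/57 and 28/57

29/57 and 28/57


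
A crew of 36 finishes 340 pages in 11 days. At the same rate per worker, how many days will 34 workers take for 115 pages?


Days ∝ work / workers, so d₂ = d₁ × (m₁/m₂) × (w₂/w₁)
Workers factor (inverse): 36/34 ≈ 1.0588
Work factor (direct): 115/340 ≈ 0.3382
d₂ = 11 × 36/34 × 115/340 = (11 × 36 × 115) / (34 × 340) = 45540/11560
≈ 3.94 days

3.94 days


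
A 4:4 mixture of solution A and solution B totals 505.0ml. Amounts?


Total parts = 4 + 4 = 8
solution A: 505.0 × 4/8 = 252.5ml
solution B: 505.0 × 4/8 = 252.5ml
= 252.5ml and 252.5ml

252.5ml and 252.5ml


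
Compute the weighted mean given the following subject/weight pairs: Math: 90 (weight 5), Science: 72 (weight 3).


Numerator = 90×5 + 72×3
= 450 + 216
= 666
Total weight = 8
Weighted avg = 666/8
= 83.25

83.25


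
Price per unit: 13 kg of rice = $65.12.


Unit rate = total / quantity
= 65.12 / 13
= $5.01 per unit

$5.01 per unit


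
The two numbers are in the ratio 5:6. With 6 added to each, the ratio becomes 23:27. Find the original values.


Let A = 5k, B = 6k.
(5k + 6) / (6k + 6) = 23/27
Cross-multiply: 27(5k + 6) = 23(6k + 6)
135k + 162 = 138k + 138
135k - 138k = 138 - 162
-3k = -24
k = -24/-3 = 8
A = 5×8 = 40, B = 6×8 = 48
= A = 40, B = 48

A = 40, B = 48


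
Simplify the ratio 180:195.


GCD(180, 195) = 15
180/15 : 195/15
= 12:13

12:13


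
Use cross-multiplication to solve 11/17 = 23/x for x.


Cross multiply: 11 × x = 17 × 23
11x = 391
x = 391 / 11
= 35.55

35.55


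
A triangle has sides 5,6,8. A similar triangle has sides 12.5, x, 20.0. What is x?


Scale factor = 12.5/5 = 2.5
Missing side = 6 × 2.5
= 15.0

15.0


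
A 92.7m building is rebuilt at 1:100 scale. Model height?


Model size = real / scale
= 92.7 / 100
= 0.9270 m

0.9270 m


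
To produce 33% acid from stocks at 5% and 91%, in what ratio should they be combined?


Let x parts of 5% mix with y parts of 91%.
5x + 91y = 33(x + y)
5x + 91y = 33x + 33y
x(5 - 33) = y(33 - 91)
x/y = (91 - 33)/(33 - 5) = 58/28
Simplify: 29:14
= 29:14

29:14


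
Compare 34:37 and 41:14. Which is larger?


34/37 = 0.9189
41/14 = 2.9286
0.9189 < 2.9286, so 34:37 is less
= 41:14

41:14


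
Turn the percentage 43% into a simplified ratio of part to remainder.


43% means 43 parts out of 100; remainder = 57
Part : remainder = 43:57
GCD = 1
= 43:57

43:57


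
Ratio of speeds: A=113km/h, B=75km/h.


Ratio = 113:75
GCD = 1
Simplified = 113:75
Time ratio (same distance) = 75:113
Speed ratio = 113:75

113:75


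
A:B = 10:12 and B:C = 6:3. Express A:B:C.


Match B: multiply A:B by 6 → 60:72
Multiply B:C by 12 → 72:36
Combined: 60:72:36
GCD = 12
= 5:6:3

5:6:3


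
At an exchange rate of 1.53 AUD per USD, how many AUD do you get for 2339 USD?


Amount × rate = 2339 × 1.53
= 3578.67 AUD

3578.67 AUD


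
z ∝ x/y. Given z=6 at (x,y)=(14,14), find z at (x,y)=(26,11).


z = k·x/y
Solve for k using the known point: k = z·y/x = 6×14/14 = 84/14 = 6.0000
Now evaluate at x=26, y=11:
z = k × 26 / 11 = (84 × 26) / (14 × 11) = 2184/154
≈ 14.1818

14.1818


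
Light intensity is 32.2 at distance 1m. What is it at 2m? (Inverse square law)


I₁d₁² = I₂d₂²
I₂ = I₁ × (d₁/d₂)²
= 32.2 × (1/2)²
= 32.2 × 1/4
= 32.2/4
= 8.0500

8.0500


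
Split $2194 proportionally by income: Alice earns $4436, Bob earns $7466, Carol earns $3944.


Total income = 4436 + 7466 + 3944 = $15846
Alice: $2194 × 4436/15846 = $614.20
Bob: $2194 × 7466/15846 = $1033.72
Carol: $2194 × 3944/15846 = $546.08
= Alice: $614.20, Bob: $1033.72, Carol: $546.08

Alice: $614.20, Bob: $1033.72, Carol: $546.08


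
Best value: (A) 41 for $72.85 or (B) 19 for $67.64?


Deal A: $72.85/41 = $1.7768/unit
Deal B: $67.64/19 = $3.5600/unit
A is cheaper per unit
= Deal A

Deal A


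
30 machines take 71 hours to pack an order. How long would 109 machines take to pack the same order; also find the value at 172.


Inverse proportion: x × y = constant
k = 30 × 71 = 2130
At x=109: k/109 = 19.54
At x=172: k/172 = 12.38
= 19.54 and 12.38

19.54 and 12.38


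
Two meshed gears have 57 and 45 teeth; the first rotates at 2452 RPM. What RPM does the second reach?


Gear ratio = 57:45 = 19:15
RPM_B = RPM_A × (teeth_A / teeth_B)
= 2452 × (57/45)
= 3105.9 RPM

3105.9 RPM


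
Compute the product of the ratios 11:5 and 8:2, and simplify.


Compound ratio = (11×8) : (5×2)
= 88:10
GCD = 2
= 44:5

44:5


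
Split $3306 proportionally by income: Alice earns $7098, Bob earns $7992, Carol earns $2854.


Total income = 7098 + 7992 + 2854 = $17944
Alice: $3306 × 7098/17944 = $1307.73
Bob: $3306 × 7992/17944 = $1472.44
Carol: $3306 × 2854/17944 = $525.82
= Alice: $1307.73, Bob: $1472.44, Carol: $525.82

Alice: $1307.73, Bob: $1472.44, Carol: $525.82


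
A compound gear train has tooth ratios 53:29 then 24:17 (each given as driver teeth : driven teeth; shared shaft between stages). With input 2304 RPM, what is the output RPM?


Stage 1: RPM_B = RPM_A × t_A/t_B = 2304 × 53/29 = 122112/29 ≈ 4210.76
B and C share a shaft → RPM_C = RPM_B
Stage 2: RPM_D = RPM_C × t_C/t_D = RPM_A × (t_A×t_C)/(t_B×t_D)
Overall ratio = (53×24)/(29×17) = 1272/493
RPM_D = 2304 × 1272/493 = 2930688/493
≈ 5944.60 RPM

5944.60 RPM


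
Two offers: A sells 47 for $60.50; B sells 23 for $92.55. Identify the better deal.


Deal A: $60.50/47 = $1.2872/unit
Deal B: $92.55/23 = $4.0239/unit
A is cheaper per unit
= Deal A

Deal A


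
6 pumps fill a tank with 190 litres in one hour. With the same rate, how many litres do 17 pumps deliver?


Direct proportion: y/x = constant
k = 190/6 ≈ 31.6667
y₂ = k × 17 = 190 × 17 / 6 = 3230/6
≈ 538.33

538.33


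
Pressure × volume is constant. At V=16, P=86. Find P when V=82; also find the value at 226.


Inverse proportion: x × y = constant
k = 16 × 86 = 1376
At x=82: k/82 = 16.78
At x=226: k/226 = 6.09
= 16.78 and 6.09

16.78 and 6.09


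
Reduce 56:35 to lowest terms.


GCD(56, 35) = 7
56/7 : 35/7
= 8:5

8:5


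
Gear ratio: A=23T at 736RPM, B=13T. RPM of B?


Gear ratio = 23:13 = 23:13
RPM_B = RPM_A × (teeth_A / teeth_B)
= 736 × (23/13)
= 1302.2 RPM

1302.2 RPM


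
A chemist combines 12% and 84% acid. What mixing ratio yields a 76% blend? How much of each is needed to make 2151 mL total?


Let x parts of 12% mix with y parts of 84%.
12x + 84y = 76(x + y)
12x + 84y = 76x + 76y
x(12 - 76) = y(76 - 84)
x/y = (84 - 76)/(76 - 12) = 8/64
Simplify: 1:8
Total parts = 9; one part = 2151/9 = 239.00 mL
12% solution: 1×239.00 = 239.00 mL
84% solution: 8×239.00 = 1912.00 mL
= ratio 1:8; 239.00 mL and 1912.00 mL

ratio 1:8; 239.00 mL and 1912.00 mL


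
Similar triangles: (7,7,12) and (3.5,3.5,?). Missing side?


Scale factor = 3.5/7 = 0.5
Missing side = 12 × 0.5
= 6.0

6.0


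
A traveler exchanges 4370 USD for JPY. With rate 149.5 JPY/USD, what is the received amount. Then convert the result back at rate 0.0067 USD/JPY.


Amount × rate = 4370 × 149.5 = 653315.00 JPY
Round-trip: 653315.00 × 0.0067 = 4377.21 USD
= 653315.00 JPY, then 4377.21 USD

653315.00 JPY, then 4377.21 USD


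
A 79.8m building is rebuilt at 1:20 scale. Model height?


Model size = real / scale
= 79.8 / 20
= 3.9900 m

3.9900 m


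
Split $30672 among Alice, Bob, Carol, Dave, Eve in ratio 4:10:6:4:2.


Total parts = 4 + 10 + 6 + 4 + 2 = 26
Alice: 30672 × 4/26 = 4718.77
Bob: 30672 × 10/26 = 11796.92
Carol: 30672 × 6/26 = 7078.15
Dave: 30672 × 4/26 = 4718.77
Eve: 30672 × 2/26 = 2359.38
= Alice: $4718.77, Bob: $11796.92, Carol: $7078.15, Dave: $4718.77, Eve: $2359.38

Alice: $4718.77, Bob: $11796.92, Carol: $7078.15, Dave: $4718.77, Eve: $2359.38


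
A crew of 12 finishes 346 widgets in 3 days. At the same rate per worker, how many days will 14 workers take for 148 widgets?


Days ∝ work / workers, so d₂ = d₁ × (m₁/m₂) × (w₂/w₁)
Workers factor (inverse): 12/14 ≈ 0.8571
Work factor (direct): 148/346 ≈ 0.4277
d₂ = 3 × 12/14 × 148/346 = (3 × 12 × 148) / (14 × 346) = 5328/4844
≈ 1.10 days

1.10 days


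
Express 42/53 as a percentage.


Percentage = (part / whole) × 100
= (42 / 53) × 100
≈ 79.25%

79.25%


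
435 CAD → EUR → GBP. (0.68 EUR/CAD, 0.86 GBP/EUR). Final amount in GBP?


Step 1: 435 CAD × 0.68 = 295.80 EUR
Step 2: 295.80 EUR × 0.86 = 254.39 GBP
Implied rate CAD→GBP = 0.68 × 0.86 = 0.5848
= 254.39 GBP

254.39 GBP


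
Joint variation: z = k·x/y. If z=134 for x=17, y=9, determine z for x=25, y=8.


z = k·x/y
Solve for k using the known point: k = z·y/x = 134×9/17 = 1206/17 ≈ 70.9412
Now evaluate at x=25, y=8:
z = k × 25 / 8 = (1206 × 25) / (17 × 8) = 30150/136
≈ 221.6912

221.6912


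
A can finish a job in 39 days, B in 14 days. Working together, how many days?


Rate of A = 1/39 per day
Rate of B = 1/14 per day
Combined rate = 1/39 + 1/14 = 53/546 ≈ 0.0971 per day
Days = 1 / combined rate = 546/53
≈ 10.30 days

10.30 days


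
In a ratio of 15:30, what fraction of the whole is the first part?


Total parts = 15 + 30 = 45
First part: 15/45 = 1/3
= 1/3

1/3


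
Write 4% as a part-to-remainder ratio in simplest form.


4% means 4 parts out of 100; remainder = 96
Part : remainder = 4:96
GCD = 4
= 1:24

1:24


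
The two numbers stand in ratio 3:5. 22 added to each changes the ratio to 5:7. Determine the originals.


Let A = 3k, B = 5k.
(3k + 22) / (5k + 22) = 5/7
Cross-multiply: 7(3k + 22) = 5(5k + 22)
21k + 154 = 25k + 110
21k - 25k = 110 - 154
-4k = -44
k = -44/-4 = 11
A = 3×11 = 33, B = 5×11 = 55
= A = 33, B = 55

A = 33, B = 55


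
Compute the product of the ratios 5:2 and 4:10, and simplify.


Compound ratio = (5×4) : (2×10)
= 20:20
GCD = 20
= 1:1

1:1


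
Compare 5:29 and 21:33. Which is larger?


5/29 = 0.1724
21/33 = 0.6364
0.1724 < 0.6364, so 5:29 is less
= 21:33

21:33


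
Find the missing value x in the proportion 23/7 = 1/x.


Cross multiply: 23 × x = 7 × 1
23x = 7
x = 7 / 23
= 0.30

0.30


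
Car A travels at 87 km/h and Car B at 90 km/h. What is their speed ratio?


Ratio = 87:90
GCD = 3
Simplified = 29:30
Time ratio (same distance) = 30:29
Speed ratio = 29:30

29:30


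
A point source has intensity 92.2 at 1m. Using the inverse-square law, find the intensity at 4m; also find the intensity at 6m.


I₁d₁² = I₂d₂²
I at 4m = 92.2 × (1/4)² = 92.2 × 1/16 = 92.2/16 = 5.7625
I at 6m = 92.2 × (1/6)² = 92.2 × 1/36 = 92.2/36 ≈ 2.5611
= 5.7625 and 2.5611

5.7625 and 2.5611


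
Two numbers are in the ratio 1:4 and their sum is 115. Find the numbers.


Let A = 1k, B = 4k.
1k + 4k = 115
5k = 115 → k = 115/5 = 23
A = 1×23 = 23, B = 4×23 = 92
= A = 23, B = 92

A = 23, B = 92


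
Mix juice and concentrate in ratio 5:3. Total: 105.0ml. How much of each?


Total parts = 5 + 3 = 8
juice: 105.0 × 5/8 = 65.6ml
concentrate: 105.0 × 3/8 = 39.4ml
= 65.6ml and 39.4ml

65.6ml and 39.4ml


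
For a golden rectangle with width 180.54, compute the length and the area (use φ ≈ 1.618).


φ = (1 + √5) / 2 ≈ 1.618
Length = width × φ = 180.54 × 1.618 = 292.11372
≈ 292.11
Area = width × length = 180.54 × 292.11372 = 52738.2110088 ≈ 52738.21
= Length: 292.11, Area: 52738.21

Length: 292.11, Area: 52738.21


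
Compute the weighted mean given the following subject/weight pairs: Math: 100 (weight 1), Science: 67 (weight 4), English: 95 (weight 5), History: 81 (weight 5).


Numerator = 100×1 + 67×4 + 95×5 + 81×5
= 100 + 268 + 475 + 405
= 1248
Total weight = 15
Weighted avg = 1248/15
= 83.20

83.20


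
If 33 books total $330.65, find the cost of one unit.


Unit rate = total / quantity
= 330.65 / 33
= $10.02 per unit

$10.02 per unit


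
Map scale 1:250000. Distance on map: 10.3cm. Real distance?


Real distance = map distance × scale
= 10.3cm × 250000
= 2575000 cm = 25750.0 m
= 25.750 km

25.750 km


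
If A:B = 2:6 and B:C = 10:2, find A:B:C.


Match B: multiply A:B by 10 → 20:60
Multiply B:C by 6 → 60:12
Combined: 20:60:12
GCD = 4
= 5:15:3

5:15:3


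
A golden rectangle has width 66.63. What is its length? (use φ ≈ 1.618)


φ = (1 + √5) / 2 ≈ 1.618
Length = width × φ = 66.63 × 1.618 = 107.80734
≈ 107.81

107.81


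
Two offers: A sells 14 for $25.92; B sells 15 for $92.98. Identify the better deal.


Deal A: $25.92/14 = $1.8514/unit
Deal B: $92.98/15 = $6.1987/unit
A is cheaper per unit
= Deal A

Deal A


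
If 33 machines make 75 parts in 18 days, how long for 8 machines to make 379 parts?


Days ∝ work / workers, so d₂ = d₁ × (m₁/m₂) × (w₂/w₁)
Workers factor (inverse): 33/8 = 4.1250
Work factor (direct): 379/75 ≈ 5.0533
d₂ = 18 × 33/8 × 379/75 = (18 × 33 × 379) / (8 × 75) = 225126/600
= 375.21 days

375.21 days


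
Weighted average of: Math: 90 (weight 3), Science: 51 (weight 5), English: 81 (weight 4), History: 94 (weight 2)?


Numerator = 90×3 + 51×5 + 81×4 + 94×2
= 270 + 255 + 324 + 188
= 1037
Total weight = 14
Weighted avg = 1037/14
= 74.07

74.07


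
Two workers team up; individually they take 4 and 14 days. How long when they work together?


Rate of A = 1/4 per day
Rate of B = 1/14 per day
Combined rate = 1/4 + 1/14 = 18/56 ≈ 0.3214 per day
Days = 1 / combined rate = 56/18
≈ 3.11 days

3.11 days


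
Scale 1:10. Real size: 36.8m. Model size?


Model size = real / scale
= 36.8 / 10
= 3.6800 m

3.6800 m


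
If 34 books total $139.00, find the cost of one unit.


Unit rate = total / quantity
= 139.00 / 34
= $4.09 per unit

$4.09 per unit


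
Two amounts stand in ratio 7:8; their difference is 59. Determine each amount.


Let A = 7k, B = 8k.
8k - 7k = 59
1k = 59 → k = 59/1 = 59
A = 7×59 = 413, B = 8×59 = 472
= A = 413, B = 472

A = 413, B = 472


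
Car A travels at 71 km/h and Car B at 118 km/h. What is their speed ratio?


Ratio = 71:118
GCD = 1
Simplified = 71:118
Time ratio (same distance) = 118:71
Speed ratio = 71:118

71:118


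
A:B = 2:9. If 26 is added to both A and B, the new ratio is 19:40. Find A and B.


Let A = 2k, B = 9k.
(2k + 26) / (9k + 26) = 19/40
Cross-multiply: 40(2k + 26) = 19(9k + 26)
80k + 1040 = 171k + 494
80k - 171k = 494 - 1040
-91k = -546
k = -546/-91 = 6
A = 2×6 = 12, B = 9×6 = 54
= A = 12, B = 54

A = 12, B = 54


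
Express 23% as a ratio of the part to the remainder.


23% means 23 parts out of 100; remainder = 77
Part : remainder = 23:77
GCD = 1
= 23:77

23:77


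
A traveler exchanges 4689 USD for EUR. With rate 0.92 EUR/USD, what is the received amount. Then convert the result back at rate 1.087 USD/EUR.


Amount × rate = 4689 × 0.92 = 4313.88 EUR
Round-trip: 4313.88 × 1.087 = 4689.19 USD
= 4313.88 EUR, then 4689.19 USD

4313.88 EUR, then 4689.19 USD


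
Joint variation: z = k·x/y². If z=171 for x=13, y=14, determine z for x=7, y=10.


z = k·x/y²
Solve for k using the known point: k = z·y²/x = 171×196/13 = 33516/13 ≈ 2578.1538
Now evaluate at x=7, y=10:
z = k × 7 / 100 = (33516 × 7) / (13 × 100) = 234612/1300
≈ 180.4708

180.4708


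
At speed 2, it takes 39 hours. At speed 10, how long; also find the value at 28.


Inverse proportion: x × y = constant
k = 2 × 39 = 78
At x=10: k/10 = 7.80
At x=28: k/28 = 2.79
= 7.80 and 2.79

7.80 and 2.79


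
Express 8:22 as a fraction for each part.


Total parts = 8 + 22 = 30
First part: 8/30 = 4/15
Second part: 22/30 = 11/15
= 4/15 and 11/15

4/15 and 11/15


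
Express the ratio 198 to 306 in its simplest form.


GCD(198, 306) = 18
198/18 : 306/18
= 11:17

11:17


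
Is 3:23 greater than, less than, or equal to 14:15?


3/23 = 0.1304
14/15 = 0.9333
0.1304 < 0.9333, so 3:23 is less
= less than

less than
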